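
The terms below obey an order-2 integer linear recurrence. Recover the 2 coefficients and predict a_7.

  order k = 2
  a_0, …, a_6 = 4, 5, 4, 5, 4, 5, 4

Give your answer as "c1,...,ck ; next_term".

  a_2 = 0·5 + 1·4 = 4
  a_3 = 0·4 + 1·5 = 5
  a_4 = 0·5 + 1·4 = 4
  a_5 = 0·4 + 1·5 = 5
  a_6 = 0·5 + 1·4 = 4
  a_7 = 0·4 + 1·5 = 5

0,1 ; 5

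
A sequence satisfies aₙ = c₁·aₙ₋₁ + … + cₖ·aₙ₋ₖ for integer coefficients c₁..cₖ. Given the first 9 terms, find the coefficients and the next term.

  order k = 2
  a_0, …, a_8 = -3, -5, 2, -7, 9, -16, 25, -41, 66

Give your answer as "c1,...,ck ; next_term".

  a_2 = -1·-5 + 1·-3 = 2
  a_3 = -1·2 + 1·-5 = -7
  a_4 = -1·-7 + 1·2 = 9
  a_5 = -1·9 + 1·-7 = -16
  a_6 = -1·-16 + 1·9 = 25
  a_7 = -1·25 + 1·-16 = -41
  a_8 = -1·-41 + 1·25 = 66
  a_9 = -1·66 + 1·-41 = -107

-1,1 ; -107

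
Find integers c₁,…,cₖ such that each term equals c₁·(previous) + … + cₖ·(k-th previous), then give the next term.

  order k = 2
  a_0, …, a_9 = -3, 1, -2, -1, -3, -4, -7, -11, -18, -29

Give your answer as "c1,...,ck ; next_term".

  a_2 = 1·1 + 1·-3 = -2
  a_3 = 1·-2 + 1·1 = -1
  a_4 = 1·-1 + 1·-2 = -3
  a_5 = 1·-3 + 1·-1 = -4
  a_6 = 1·-4 + 1·-3 = -7
  a_7 = 1·-7 + 1·-4 = -11
  a_8 = 1·-11 + 1·-7 = -18
  a_9 = 1·-18 + 1·-11 = -29
  a_10 = 1·-29 + 1·-18 = -47

1,1 ; -47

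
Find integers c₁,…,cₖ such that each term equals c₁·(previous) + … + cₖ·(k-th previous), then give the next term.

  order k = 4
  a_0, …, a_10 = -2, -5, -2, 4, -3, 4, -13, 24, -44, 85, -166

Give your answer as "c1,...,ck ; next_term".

-1,1,-1,1 ; 319

  a_4 = -1·4 + 1·-2 + -1·-5 + 1·-2 = -3
  a_5 = -1·-3 + 1·4 + -1·-2 + 1·-5 = 4
  a_6 = -1·4 + 1·-3 + -1·4 + 1·-2 = -13
  a_7 = -1·-13 + 1·4 + -1·-3 + 1·4 = 24
  a_8 = -1·24 + 1·-13 + -1·4 + 1·-3 = -44
  a_9 = -1·-44 + 1·24 + -1·-13 + 1·4 = 85
  a_10 = -1·85 + 1·-44 + -1·24 + 1·-13 = -166
  a_11 = -1·-166 + 1·85 + -1·-44 + 1·24 = 319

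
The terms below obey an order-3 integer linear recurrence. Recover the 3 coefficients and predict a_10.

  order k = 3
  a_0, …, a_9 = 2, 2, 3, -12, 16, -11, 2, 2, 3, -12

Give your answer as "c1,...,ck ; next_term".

-2,-2,-1 ; 16

  a_3 = -2·3 + -2·2 + -1·2 = -12
  a_4 = -2·-12 + -2·3 + -1·2 = 16
  a_5 = -2·16 + -2·-12 + -1·3 = -11
  a_6 = -2·-11 + -2·16 + -1·-12 = 2
  a_7 = -2·2 + -2·-11 + -1·16 = 2
  a_8 = -2·2 + -2·2 + -1·-11 = 3
  a_9 = -2·3 + -2·2 + -1·2 = -12
  a_10 = -2·-12 + -2·3 + -1·2 = 16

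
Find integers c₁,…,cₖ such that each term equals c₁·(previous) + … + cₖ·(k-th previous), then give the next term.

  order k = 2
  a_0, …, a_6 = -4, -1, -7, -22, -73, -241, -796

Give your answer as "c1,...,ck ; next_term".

  a_2 = 3·-1 + 1·-4 = -7
  a_3 = 3·-7 + 1·-1 = -22
  a_4 = 3·-22 + 1·-7 = -73
  a_5 = 3·-73 + 1·-22 = -241
  a_6 = 3·-241 + 1·-73 = -796
  a_7 = 3·-796 + 1·-241 = -2629

3,1 ; -2629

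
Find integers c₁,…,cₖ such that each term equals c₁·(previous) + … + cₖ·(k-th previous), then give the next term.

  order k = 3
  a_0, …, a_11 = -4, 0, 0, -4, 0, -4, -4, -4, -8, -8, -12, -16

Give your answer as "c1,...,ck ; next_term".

  a_3 = 0·0 + 1·0 + 1·-4 = -4
  a_4 = 0·-4 + 1·0 + 1·0 = 0
  a_5 = 0·0 + 1·-4 + 1·0 = -4
  a_6 = 0·-4 + 1·0 + 1·-4 = -4
  a_7 = 0·-4 + 1·-4 + 1·0 = -4
  a_8 = 0·-4 + 1·-4 + 1·-4 = -8
  a_9 = 0·-8 + 1·-4 + 1·-4 = -8
  a_10 = 0·-8 + 1·-8 + 1·-4 = -12
  a_11 = 0·-12 + 1·-8 + 1·-8 = -16
  a_12 = 0·-16 + 1·-12 + 1·-8 = -20

0,1,1 ; -20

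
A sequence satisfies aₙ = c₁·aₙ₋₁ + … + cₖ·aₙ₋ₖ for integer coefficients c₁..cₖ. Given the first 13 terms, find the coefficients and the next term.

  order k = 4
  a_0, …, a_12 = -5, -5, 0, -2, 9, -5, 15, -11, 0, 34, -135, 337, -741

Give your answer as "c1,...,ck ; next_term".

-2,1,2,-3 ; 1447

  a_4 = -2·-2 + 1·0 + 2·-5 + -3·-5 = 9
  a_5 = -2·9 + 1·-2 + 2·0 + -3·-5 = -5
  a_6 = -2·-5 + 1·9 + 2·-2 + -3·0 = 15
  a_7 = -2·15 + 1·-5 + 2·9 + -3·-2 = -11
  a_8 = -2·-11 + 1·15 + 2·-5 + -3·9 = 0
  a_9 = -2·0 + 1·-11 + 2·15 + -3·-5 = 34
  a_10 = -2·34 + 1·0 + 2·-11 + -3·15 = -135
  a_11 = -2·-135 + 1·34 + 2·0 + -3·-11 = 337
  a_12 = -2·337 + 1·-135 + 2·34 + -3·0 = -741
  a_13 = -2·-741 + 1·337 + 2·-135 + -3·34 = 1447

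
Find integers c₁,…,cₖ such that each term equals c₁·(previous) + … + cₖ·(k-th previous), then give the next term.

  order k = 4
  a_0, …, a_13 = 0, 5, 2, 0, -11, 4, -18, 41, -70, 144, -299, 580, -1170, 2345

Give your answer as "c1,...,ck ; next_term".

0,2,-3,2 ; -4678

  a_4 = 0·0 + 2·2 + -3·5 + 2·0 = -11
  a_5 = 0·-11 + 2·0 + -3·2 + 2·5 = 4
  a_6 = 0·4 + 2·-11 + -3·0 + 2·2 = -18
  a_7 = 0·-18 + 2·4 + -3·-11 + 2·0 = 41
  a_8 = 0·41 + 2·-18 + -3·4 + 2·-11 = -70
  a_9 = 0·-70 + 2·41 + -3·-18 + 2·4 = 144
  a_10 = 0·144 + 2·-70 + -3·41 + 2·-18 = -299
  a_11 = 0·-299 + 2·144 + -3·-70 + 2·41 = 580
  a_12 = 0·580 + 2·-299 + -3·144 + 2·-70 = -1170
  a_13 = 0·-1170 + 2·580 + -3·-299 + 2·144 = 2345
  a_14 = 0·2345 + 2·-1170 + -3·580 + 2·-299 = -4678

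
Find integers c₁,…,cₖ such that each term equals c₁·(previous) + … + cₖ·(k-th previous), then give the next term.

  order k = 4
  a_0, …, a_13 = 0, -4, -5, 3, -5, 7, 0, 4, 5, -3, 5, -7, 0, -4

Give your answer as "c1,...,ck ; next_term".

0,1,0,-1 ; -5

  a_4 = 0·3 + 1·-5 + 0·-4 + -1·0 = -5
  a_5 = 0·-5 + 1·3 + 0·-5 + -1·-4 = 7
  a_6 = 0·7 + 1·-5 + 0·3 + -1·-5 = 0
  a_7 = 0·0 + 1·7 + 0·-5 + -1·3 = 4
  a_8 = 0·4 + 1·0 + 0·7 + -1·-5 = 5
  a_9 = 0·5 + 1·4 + 0·0 + -1·7 = -3
  a_10 = 0·-3 + 1·5 + 0·4 + -1·0 = 5
  a_11 = 0·5 + 1·-3 + 0·5 + -1·4 = -7
  a_12 = 0·-7 + 1·5 + 0·-3 + -1·5 = 0
  a_13 = 0·0 + 1·-7 + 0·5 + -1·-3 = -4
  a_14 = 0·-4 + 1·0 + 0·-7 + -1·5 = -5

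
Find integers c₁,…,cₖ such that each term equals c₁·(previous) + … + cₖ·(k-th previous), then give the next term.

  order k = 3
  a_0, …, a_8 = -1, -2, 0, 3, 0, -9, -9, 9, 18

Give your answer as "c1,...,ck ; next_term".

  a_3 = 2·0 + -3·-2 + 3·-1 = 3
  a_4 = 2·3 + -3·0 + 3·-2 = 0
  a_5 = 2·0 + -3·3 + 3·0 = -9
  a_6 = 2·-9 + -3·0 + 3·3 = -9
  a_7 = 2·-9 + -3·-9 + 3·0 = 9
  a_8 = 2·9 + -3·-9 + 3·-9 = 18
  a_9 = 2·18 + -3·9 + 3·-9 = -18

2,-3,3 ; -18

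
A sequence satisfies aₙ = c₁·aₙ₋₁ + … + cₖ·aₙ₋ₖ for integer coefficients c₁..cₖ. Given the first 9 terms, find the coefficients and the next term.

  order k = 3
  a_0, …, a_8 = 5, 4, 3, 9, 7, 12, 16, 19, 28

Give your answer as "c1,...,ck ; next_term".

0,1,1 ; 35

  a_3 = 0·3 + 1·4 + 1·5 = 9
  a_4 = 0·9 + 1·3 + 1·4 = 7
  a_5 = 0·7 + 1·9 + 1·3 = 12
  a_6 = 0·12 + 1·7 + 1·9 = 16
  a_7 = 0·16 + 1·12 + 1·7 = 19
  a_8 = 0·19 + 1·16 + 1·12 = 28
  a_9 = 0·28 + 1·19 + 1·16 = 35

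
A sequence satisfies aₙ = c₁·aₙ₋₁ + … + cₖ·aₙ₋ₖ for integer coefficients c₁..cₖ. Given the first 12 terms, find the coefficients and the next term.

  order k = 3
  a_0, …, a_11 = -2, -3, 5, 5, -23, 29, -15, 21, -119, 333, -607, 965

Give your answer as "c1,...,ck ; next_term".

-3,-4,-4 ; -1799

  a_3 = -3·5 + -4·-3 + -4·-2 = 5
  a_4 = -3·5 + -4·5 + -4·-3 = -23
  a_5 = -3·-23 + -4·5 + -4·5 = 29
  a_6 = -3·29 + -4·-23 + -4·5 = -15
  a_7 = -3·-15 + -4·29 + -4·-23 = 21
  a_8 = -3·21 + -4·-15 + -4·29 = -119
  a_9 = -3·-119 + -4·21 + -4·-15 = 333
  a_10 = -3·333 + -4·-119 + -4·21 = -607
  a_11 = -3·-607 + -4·333 + -4·-119 = 965
  a_12 = -3·965 + -4·-607 + -4·333 = -1799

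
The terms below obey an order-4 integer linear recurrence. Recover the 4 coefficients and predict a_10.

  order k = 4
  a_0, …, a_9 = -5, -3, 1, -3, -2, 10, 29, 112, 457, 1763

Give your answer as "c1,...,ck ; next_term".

4,-1,3,-4 ; 6815

  a_4 = 4·-3 + -1·1 + 3·-3 + -4·-5 = -2
  a_5 = 4·-2 + -1·-3 + 3·1 + -4·-3 = 10
  a_6 = 4·10 + -1·-2 + 3·-3 + -4·1 = 29
  a_7 = 4·29 + -1·10 + 3·-2 + -4·-3 = 112
  a_8 = 4·112 + -1·29 + 3·10 + -4·-2 = 457
  a_9 = 4·457 + -1·112 + 3·29 + -4·10 = 1763
  a_10 = 4·1763 + -1·457 + 3·112 + -4·29 = 6815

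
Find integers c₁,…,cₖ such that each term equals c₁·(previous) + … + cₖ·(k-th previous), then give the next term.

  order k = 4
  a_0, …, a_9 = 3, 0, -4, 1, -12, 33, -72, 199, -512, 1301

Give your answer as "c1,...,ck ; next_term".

-2,1,-2,-2 ; -3368

  a_4 = -2·1 + 1·-4 + -2·0 + -2·3 = -12
  a_5 = -2·-12 + 1·1 + -2·-4 + -2·0 = 33
  a_6 = -2·33 + 1·-12 + -2·1 + -2·-4 = -72
  a_7 = -2·-72 + 1·33 + -2·-12 + -2·1 = 199
  a_8 = -2·199 + 1·-72 + -2·33 + -2·-12 = -512
  a_9 = -2·-512 + 1·199 + -2·-72 + -2·33 = 1301
  a_10 = -2·1301 + 1·-512 + -2·199 + -2·-72 = -3368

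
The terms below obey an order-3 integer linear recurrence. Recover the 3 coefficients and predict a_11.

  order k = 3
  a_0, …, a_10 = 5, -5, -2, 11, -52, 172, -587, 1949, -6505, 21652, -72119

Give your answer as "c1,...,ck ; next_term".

-3,2,3 ; 240146

  a_3 = -3·-2 + 2·-5 + 3·5 = 11
  a_4 = -3·11 + 2·-2 + 3·-5 = -52
  a_5 = -3·-52 + 2·11 + 3·-2 = 172
  a_6 = -3·172 + 2·-52 + 3·11 = -587
  a_7 = -3·-587 + 2·172 + 3·-52 = 1949
  a_8 = -3·1949 + 2·-587 + 3·172 = -6505
  a_9 = -3·-6505 + 2·1949 + 3·-587 = 21652
  a_10 = -3·21652 + 2·-6505 + 3·1949 = -72119
  a_11 = -3·-72119 + 2·21652 + 3·-6505 = 240146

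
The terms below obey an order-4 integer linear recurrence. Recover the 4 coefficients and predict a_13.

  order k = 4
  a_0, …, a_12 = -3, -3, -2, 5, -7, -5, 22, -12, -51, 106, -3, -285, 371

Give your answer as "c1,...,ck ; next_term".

-2,-3,-1,2 ; 328

  a_4 = -2·5 + -3·-2 + -1·-3 + 2·-3 = -7
  a_5 = -2·-7 + -3·5 + -1·-2 + 2·-3 = -5
  a_6 = -2·-5 + -3·-7 + -1·5 + 2·-2 = 22
  a_7 = -2·22 + -3·-5 + -1·-7 + 2·5 = -12
  a_8 = -2·-12 + -3·22 + -1·-5 + 2·-7 = -51
  a_9 = -2·-51 + -3·-12 + -1·22 + 2·-5 = 106
  a_10 = -2·106 + -3·-51 + -1·-12 + 2·22 = -3
  a_11 = -2·-3 + -3·106 + -1·-51 + 2·-12 = -285
  a_12 = -2·-285 + -3·-3 + -1·106 + 2·-51 = 371
  a_13 = -2·371 + -3·-285 + -1·-3 + 2·106 = 328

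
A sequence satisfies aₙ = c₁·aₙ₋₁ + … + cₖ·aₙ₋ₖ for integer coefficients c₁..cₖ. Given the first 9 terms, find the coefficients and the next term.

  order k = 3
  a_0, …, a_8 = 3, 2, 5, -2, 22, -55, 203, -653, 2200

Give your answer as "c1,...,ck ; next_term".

  a_3 = -3·5 + 2·2 + 3·3 = -2
  a_4 = -3·-2 + 2·5 + 3·2 = 22
  a_5 = -3·22 + 2·-2 + 3·5 = -55
  a_6 = -3·-55 + 2·22 + 3·-2 = 203
  a_7 = -3·203 + 2·-55 + 3·22 = -653
  a_8 = -3·-653 + 2·203 + 3·-55 = 2200
  a_9 = -3·2200 + 2·-653 + 3·203 = -7297

-3,2,3 ; -7297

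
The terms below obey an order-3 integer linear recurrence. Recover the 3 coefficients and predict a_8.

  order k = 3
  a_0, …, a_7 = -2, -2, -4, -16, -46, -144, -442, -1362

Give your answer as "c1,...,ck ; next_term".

2,3,1 ; -4194

  a_3 = 2·-4 + 3·-2 + 1·-2 = -16
  a_4 = 2·-16 + 3·-4 + 1·-2 = -46
  a_5 = 2·-46 + 3·-16 + 1·-4 = -144
  a_6 = 2·-144 + 3·-46 + 1·-16 = -442
  a_7 = 2·-442 + 3·-144 + 1·-46 = -1362
  a_8 = 2·-1362 + 3·-442 + 1·-144 = -4194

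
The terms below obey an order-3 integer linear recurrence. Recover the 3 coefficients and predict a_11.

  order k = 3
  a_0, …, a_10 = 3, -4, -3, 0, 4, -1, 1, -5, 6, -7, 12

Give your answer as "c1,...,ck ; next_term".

  a_3 = -1·-3 + 0·-4 + -1·3 = 0
  a_4 = -1·0 + 0·-3 + -1·-4 = 4
  a_5 = -1·4 + 0·0 + -1·-3 = -1
  a_6 = -1·-1 + 0·4 + -1·0 = 1
  a_7 = -1·1 + 0·-1 + -1·4 = -5
  a_8 = -1·-5 + 0·1 + -1·-1 = 6
  a_9 = -1·6 + 0·-5 + -1·1 = -7
  a_10 = -1·-7 + 0·6 + -1·-5 = 12
  a_11 = -1·12 + 0·-7 + -1·6 = -18

-1,0,-1 ; -18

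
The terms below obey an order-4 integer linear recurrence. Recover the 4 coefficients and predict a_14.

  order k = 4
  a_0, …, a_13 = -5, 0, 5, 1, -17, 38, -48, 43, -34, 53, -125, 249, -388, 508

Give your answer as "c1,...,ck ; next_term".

  a_4 = -2·1 + -1·5 + 1·0 + 2·-5 = -17
  a_5 = -2·-17 + -1·1 + 1·5 + 2·0 = 38
  a_6 = -2·38 + -1·-17 + 1·1 + 2·5 = -48
  a_7 = -2·-48 + -1·38 + 1·-17 + 2·1 = 43
  a_8 = -2·43 + -1·-48 + 1·38 + 2·-17 = -34
  a_9 = -2·-34 + -1·43 + 1·-48 + 2·38 = 53
  a_10 = -2·53 + -1·-34 + 1·43 + 2·-48 = -125
  a_11 = -2·-125 + -1·53 + 1·-34 + 2·43 = 249
  a_12 = -2·249 + -1·-125 + 1·53 + 2·-34 = -388
  a_13 = -2·-388 + -1·249 + 1·-125 + 2·53 = 508
  a_14 = -2·508 + -1·-388 + 1·249 + 2·-125 = -629

-2,-1,1,2 ; -629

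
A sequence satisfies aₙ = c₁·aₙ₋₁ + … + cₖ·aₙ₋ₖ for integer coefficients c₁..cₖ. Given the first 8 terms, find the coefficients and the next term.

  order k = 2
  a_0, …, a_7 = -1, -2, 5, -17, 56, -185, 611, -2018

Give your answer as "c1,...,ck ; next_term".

  a_2 = -3·-2 + 1·-1 = 5
  a_3 = -3·5 + 1·-2 = -17
  a_4 = -3·-17 + 1·5 = 56
  a_5 = -3·56 + 1·-17 = -185
  a_6 = -3·-185 + 1·56 = 611
  a_7 = -3·611 + 1·-185 = -2018
  a_8 = -3·-2018 + 1·611 = 6665

-3,1 ; 6665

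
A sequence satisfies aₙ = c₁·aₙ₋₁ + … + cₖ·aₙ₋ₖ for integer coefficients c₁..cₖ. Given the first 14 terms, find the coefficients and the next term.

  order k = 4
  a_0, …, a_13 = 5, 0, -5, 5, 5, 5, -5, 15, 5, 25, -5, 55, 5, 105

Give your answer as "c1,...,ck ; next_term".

  a_4 = 0·5 + 1·-5 + 0·0 + 2·5 = 5
  a_5 = 0·5 + 1·5 + 0·-5 + 2·0 = 5
  a_6 = 0·5 + 1·5 + 0·5 + 2·-5 = -5
  a_7 = 0·-5 + 1·5 + 0·5 + 2·5 = 15
  a_8 = 0·15 + 1·-5 + 0·5 + 2·5 = 5
  a_9 = 0·5 + 1·15 + 0·-5 + 2·5 = 25
  a_10 = 0·25 + 1·5 + 0·15 + 2·-5 = -5
  a_11 = 0·-5 + 1·25 + 0·5 + 2·15 = 55
  a_12 = 0·55 + 1·-5 + 0·25 + 2·5 = 5
  a_13 = 0·5 + 1·55 + 0·-5 + 2·25 = 105
  a_14 = 0·105 + 1·5 + 0·55 + 2·-5 = -5

0,1,0,2 ; -5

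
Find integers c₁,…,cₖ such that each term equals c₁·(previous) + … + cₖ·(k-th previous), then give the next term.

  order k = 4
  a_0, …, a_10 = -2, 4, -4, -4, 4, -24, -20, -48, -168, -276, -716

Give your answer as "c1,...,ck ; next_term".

1,2,3,-2 ; -1676

  a_4 = 1·-4 + 2·-4 + 3·4 + -2·-2 = 4
  a_5 = 1·4 + 2·-4 + 3·-4 + -2·4 = -24
  a_6 = 1·-24 + 2·4 + 3·-4 + -2·-4 = -20
  a_7 = 1·-20 + 2·-24 + 3·4 + -2·-4 = -48
  a_8 = 1·-48 + 2·-20 + 3·-24 + -2·4 = -168
  a_9 = 1·-168 + 2·-48 + 3·-20 + -2·-24 = -276
  a_10 = 1·-276 + 2·-168 + 3·-48 + -2·-20 = -716
  a_11 = 1·-716 + 2·-276 + 3·-168 + -2·-48 = -1676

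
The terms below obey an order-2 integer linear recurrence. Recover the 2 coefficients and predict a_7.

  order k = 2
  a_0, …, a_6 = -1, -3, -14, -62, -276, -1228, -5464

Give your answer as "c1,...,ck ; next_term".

4,2 ; -24312

  a_2 = 4·-3 + 2·-1 = -14
  a_3 = 4·-14 + 2·-3 = -62
  a_4 = 4·-62 + 2·-14 = -276
  a_5 = 4·-276 + 2·-62 = -1228
  a_6 = 4·-1228 + 2·-276 = -5464
  a_7 = 4·-5464 + 2·-1228 = -24312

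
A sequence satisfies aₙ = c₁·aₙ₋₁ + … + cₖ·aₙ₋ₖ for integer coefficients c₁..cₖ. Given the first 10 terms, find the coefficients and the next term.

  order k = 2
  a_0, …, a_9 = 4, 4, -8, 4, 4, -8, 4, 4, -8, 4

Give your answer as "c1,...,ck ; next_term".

  a_2 = -1·4 + -1·4 = -8
  a_3 = -1·-8 + -1·4 = 4
  a_4 = -1·4 + -1·-8 = 4
  a_5 = -1·4 + -1·4 = -8
  a_6 = -1·-8 + -1·4 = 4
  a_7 = -1·4 + -1·-8 = 4
  a_8 = -1·4 + -1·4 = -8
  a_9 = -1·-8 + -1·4 = 4
  a_10 = -1·4 + -1·-8 = 4

-1,-1 ; 4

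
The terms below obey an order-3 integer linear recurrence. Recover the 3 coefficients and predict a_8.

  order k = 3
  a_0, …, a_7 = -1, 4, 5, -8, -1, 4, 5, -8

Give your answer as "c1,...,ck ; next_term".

  a_3 = -1·5 + -1·4 + -1·-1 = -8
  a_4 = -1·-8 + -1·5 + -1·4 = -1
  a_5 = -1·-1 + -1·-8 + -1·5 = 4
  a_6 = -1·4 + -1·-1 + -1·-8 = 5
  a_7 = -1·5 + -1·4 + -1·-1 = -8
  a_8 = -1·-8 + -1·5 + -1·4 = -1

-1,-1,-1 ; -1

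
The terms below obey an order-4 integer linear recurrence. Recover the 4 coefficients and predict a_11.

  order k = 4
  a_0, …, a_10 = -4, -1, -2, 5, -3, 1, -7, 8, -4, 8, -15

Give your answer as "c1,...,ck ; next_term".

  a_4 = 0·5 + 0·-2 + -1·-1 + 1·-4 = -3
  a_5 = 0·-3 + 0·5 + -1·-2 + 1·-1 = 1
  a_6 = 0·1 + 0·-3 + -1·5 + 1·-2 = -7
  a_7 = 0·-7 + 0·1 + -1·-3 + 1·5 = 8
  a_8 = 0·8 + 0·-7 + -1·1 + 1·-3 = -4
  a_9 = 0·-4 + 0·8 + -1·-7 + 1·1 = 8
  a_10 = 0·8 + 0·-4 + -1·8 + 1·-7 = -15
  a_11 = 0·-15 + 0·8 + -1·-4 + 1·8 = 12

0,0,-1,1 ; 12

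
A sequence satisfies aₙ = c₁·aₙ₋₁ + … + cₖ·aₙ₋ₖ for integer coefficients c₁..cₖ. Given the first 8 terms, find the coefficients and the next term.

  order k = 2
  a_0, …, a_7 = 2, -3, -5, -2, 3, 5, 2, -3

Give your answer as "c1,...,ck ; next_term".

  a_2 = 1·-3 + -1·2 = -5
  a_3 = 1·-5 + -1·-3 = -2
  a_4 = 1·-2 + -1·-5 = 3
  a_5 = 1·3 + -1·-2 = 5
  a_6 = 1·5 + -1·3 = 2
  a_7 = 1·2 + -1·5 = -3
  a_8 = 1·-3 + -1·2 = -5

1,-1 ; -5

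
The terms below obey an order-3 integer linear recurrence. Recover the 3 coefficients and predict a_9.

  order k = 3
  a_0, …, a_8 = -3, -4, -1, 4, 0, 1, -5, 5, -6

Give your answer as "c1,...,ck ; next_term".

-1,0,-1 ; 11

  a_3 = -1·-1 + 0·-4 + -1·-3 = 4
  a_4 = -1·4 + 0·-1 + -1·-4 = 0
  a_5 = -1·0 + 0·4 + -1·-1 = 1
  a_6 = -1·1 + 0·0 + -1·4 = -5
  a_7 = -1·-5 + 0·1 + -1·0 = 5
  a_8 = -1·5 + 0·-5 + -1·1 = -6
  a_9 = -1·-6 + 0·5 + -1·-5 = 11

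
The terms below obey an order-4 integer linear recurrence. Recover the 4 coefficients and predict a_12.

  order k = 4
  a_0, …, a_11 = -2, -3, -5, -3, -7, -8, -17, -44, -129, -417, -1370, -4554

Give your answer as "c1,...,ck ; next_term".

  a_4 = 3·-3 + 2·-5 + -2·-3 + -3·-2 = -7
  a_5 = 3·-7 + 2·-3 + -2·-5 + -3·-3 = -8
  a_6 = 3·-8 + 2·-7 + -2·-3 + -3·-5 = -17
  a_7 = 3·-17 + 2·-8 + -2·-7 + -3·-3 = -44
  a_8 = 3·-44 + 2·-17 + -2·-8 + -3·-7 = -129
  a_9 = 3·-129 + 2·-44 + -2·-17 + -3·-8 = -417
  a_10 = 3·-417 + 2·-129 + -2·-44 + -3·-17 = -1370
  a_11 = 3·-1370 + 2·-417 + -2·-129 + -3·-44 = -4554
  a_12 = 3·-4554 + 2·-1370 + -2·-417 + -3·-129 = -15181

3,2,-2,-3 ; -15181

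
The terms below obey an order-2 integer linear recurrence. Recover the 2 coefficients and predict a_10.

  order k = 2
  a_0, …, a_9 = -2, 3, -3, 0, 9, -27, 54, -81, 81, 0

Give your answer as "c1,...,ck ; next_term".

  a_2 = -3·3 + -3·-2 = -3
  a_3 = -3·-3 + -3·3 = 0
  a_4 = -3·0 + -3·-3 = 9
  a_5 = -3·9 + -3·0 = -27
  a_6 = -3·-27 + -3·9 = 54
  a_7 = -3·54 + -3·-27 = -81
  a_8 = -3·-81 + -3·54 = 81
  a_9 = -3·81 + -3·-81 = 0
  a_10 = -3·0 + -3·81 = -243

-3,-3 ; -243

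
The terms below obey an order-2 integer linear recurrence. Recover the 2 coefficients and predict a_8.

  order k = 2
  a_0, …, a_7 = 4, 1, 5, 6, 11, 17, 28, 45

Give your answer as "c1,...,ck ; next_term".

1,1 ; 73

  a_2 = 1·1 + 1·4 = 5
  a_3 = 1·5 + 1·1 = 6
  a_4 = 1·6 + 1·5 = 11
  a_5 = 1·11 + 1·6 = 17
  a_6 = 1·17 + 1·11 = 28
  a_7 = 1·28 + 1·17 = 45
  a_8 = 1·45 + 1·28 = 73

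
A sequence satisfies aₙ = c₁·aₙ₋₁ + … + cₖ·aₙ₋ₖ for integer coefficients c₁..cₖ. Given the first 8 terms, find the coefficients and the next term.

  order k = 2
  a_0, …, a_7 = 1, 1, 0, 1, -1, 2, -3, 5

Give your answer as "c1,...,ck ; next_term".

-1,1 ; -8

  a_2 = -1·1 + 1·1 = 0
  a_3 = -1·0 + 1·1 = 1
  a_4 = -1·1 + 1·0 = -1
  a_5 = -1·-1 + 1·1 = 2
  a_6 = -1·2 + 1·-1 = -3
  a_7 = -1·-3 + 1·2 = 5
  a_8 = -1·5 + 1·-3 = -8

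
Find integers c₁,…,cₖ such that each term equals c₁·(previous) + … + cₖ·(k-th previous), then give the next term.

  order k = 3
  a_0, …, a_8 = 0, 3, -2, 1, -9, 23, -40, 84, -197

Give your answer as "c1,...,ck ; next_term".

-2,-1,-3 ; 430

  a_3 = -2·-2 + -1·3 + -3·0 = 1
  a_4 = -2·1 + -1·-2 + -3·3 = -9
  a_5 = -2·-9 + -1·1 + -3·-2 = 23
  a_6 = -2·23 + -1·-9 + -3·1 = -40
  a_7 = -2·-40 + -1·23 + -3·-9 = 84
  a_8 = -2·84 + -1·-40 + -3·23 = -197
  a_9 = -2·-197 + -1·84 + -3·-40 = 430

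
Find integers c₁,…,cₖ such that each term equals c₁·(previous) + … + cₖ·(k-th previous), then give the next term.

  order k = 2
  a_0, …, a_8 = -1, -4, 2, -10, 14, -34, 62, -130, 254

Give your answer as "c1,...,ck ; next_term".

  a_2 = -1·-4 + 2·-1 = 2
  a_3 = -1·2 + 2·-4 = -10
  a_4 = -1·-10 + 2·2 = 14
  a_5 = -1·14 + 2·-10 = -34
  a_6 = -1·-34 + 2·14 = 62
  a_7 = -1·62 + 2·-34 = -130
  a_8 = -1·-130 + 2·62 = 254
  a_9 = -1·254 + 2·-130 = -514

-1,2 ; -514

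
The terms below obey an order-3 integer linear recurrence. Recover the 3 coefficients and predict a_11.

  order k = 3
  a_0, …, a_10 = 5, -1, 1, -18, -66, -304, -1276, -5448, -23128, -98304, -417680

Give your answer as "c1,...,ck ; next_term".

  a_3 = 4·1 + 2·-1 + -4·5 = -18
  a_4 = 4·-18 + 2·1 + -4·-1 = -66
  a_5 = 4·-66 + 2·-18 + -4·1 = -304
  a_6 = 4·-304 + 2·-66 + -4·-18 = -1276
  a_7 = 4·-1276 + 2·-304 + -4·-66 = -5448
  a_8 = 4·-5448 + 2·-1276 + -4·-304 = -23128
  a_9 = 4·-23128 + 2·-5448 + -4·-1276 = -98304
  a_10 = 4·-98304 + 2·-23128 + -4·-5448 = -417680
  a_11 = 4·-417680 + 2·-98304 + -4·-23128 = -1774816

4,2,-4 ; -1774816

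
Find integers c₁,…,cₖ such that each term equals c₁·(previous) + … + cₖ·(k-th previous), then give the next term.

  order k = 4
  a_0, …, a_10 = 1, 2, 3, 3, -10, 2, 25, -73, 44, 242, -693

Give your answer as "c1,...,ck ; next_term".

  a_4 = -1·3 + -3·3 + 3·2 + -4·1 = -10
  a_5 = -1·-10 + -3·3 + 3·3 + -4·2 = 2
  a_6 = -1·2 + -3·-10 + 3·3 + -4·3 = 25
  a_7 = -1·25 + -3·2 + 3·-10 + -4·3 = -73
  a_8 = -1·-73 + -3·25 + 3·2 + -4·-10 = 44
  a_9 = -1·44 + -3·-73 + 3·25 + -4·2 = 242
  a_10 = -1·242 + -3·44 + 3·-73 + -4·25 = -693
  a_11 = -1·-693 + -3·242 + 3·44 + -4·-73 = 391

-1,-3,3,-4 ; 391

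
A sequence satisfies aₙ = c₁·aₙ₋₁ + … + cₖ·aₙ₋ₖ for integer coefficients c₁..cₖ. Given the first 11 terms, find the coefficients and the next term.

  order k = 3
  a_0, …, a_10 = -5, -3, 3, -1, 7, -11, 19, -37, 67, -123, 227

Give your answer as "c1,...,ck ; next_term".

  a_3 = -1·3 + 1·-3 + -1·-5 = -1
  a_4 = -1·-1 + 1·3 + -1·-3 = 7
  a_5 = -1·7 + 1·-1 + -1·3 = -11
  a_6 = -1·-11 + 1·7 + -1·-1 = 19
  a_7 = -1·19 + 1·-11 + -1·7 = -37
  a_8 = -1·-37 + 1·19 + -1·-11 = 67
  a_9 = -1·67 + 1·-37 + -1·19 = -123
  a_10 = -1·-123 + 1·67 + -1·-37 = 227
  a_11 = -1·227 + 1·-123 + -1·67 = -417

-1,1,-1 ; -417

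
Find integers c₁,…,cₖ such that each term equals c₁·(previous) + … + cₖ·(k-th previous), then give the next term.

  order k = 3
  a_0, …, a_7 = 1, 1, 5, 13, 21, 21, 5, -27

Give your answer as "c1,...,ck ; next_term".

3,-4,2 ; -59

  a_3 = 3·5 + -4·1 + 2·1 = 13
  a_4 = 3·13 + -4·5 + 2·1 = 21
  a_5 = 3·21 + -4·13 + 2·5 = 21
  a_6 = 3·21 + -4·21 + 2·13 = 5
  a_7 = 3·5 + -4·21 + 2·21 = -27
  a_8 = 3·-27 + -4·5 + 2·21 = -59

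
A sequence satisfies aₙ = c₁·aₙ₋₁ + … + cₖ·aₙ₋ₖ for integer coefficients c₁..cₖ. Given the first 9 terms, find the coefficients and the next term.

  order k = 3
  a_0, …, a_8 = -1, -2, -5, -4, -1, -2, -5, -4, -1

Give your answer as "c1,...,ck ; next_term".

  a_3 = 1·-5 + -1·-2 + 1·-1 = -4
  a_4 = 1·-4 + -1·-5 + 1·-2 = -1
  a_5 = 1·-1 + -1·-4 + 1·-5 = -2
  a_6 = 1·-2 + -1·-1 + 1·-4 = -5
  a_7 = 1·-5 + -1·-2 + 1·-1 = -4
  a_8 = 1·-4 + -1·-5 + 1·-2 = -1
  a_9 = 1·-1 + -1·-4 + 1·-5 = -2

1,-1,1 ; -2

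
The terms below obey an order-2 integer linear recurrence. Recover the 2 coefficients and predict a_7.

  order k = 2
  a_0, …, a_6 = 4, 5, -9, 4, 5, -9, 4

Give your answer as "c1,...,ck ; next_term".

-1,-1 ; 5

  a_2 = -1·5 + -1·4 = -9
  a_3 = -1·-9 + -1·5 = 4
  a_4 = -1·4 + -1·-9 = 5
  a_5 = -1·5 + -1·4 = -9
  a_6 = -1·-9 + -1·5 = 4
  a_7 = -1·4 + -1·-9 = 5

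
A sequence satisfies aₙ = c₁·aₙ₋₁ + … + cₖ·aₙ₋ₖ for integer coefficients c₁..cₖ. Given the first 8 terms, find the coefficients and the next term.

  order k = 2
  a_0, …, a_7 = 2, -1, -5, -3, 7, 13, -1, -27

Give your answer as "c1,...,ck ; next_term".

1,-2 ; -25

  a_2 = 1·-1 + -2·2 = -5
  a_3 = 1·-5 + -2·-1 = -3
  a_4 = 1·-3 + -2·-5 = 7
  a_5 = 1·7 + -2·-3 = 13
  a_6 = 1·13 + -2·7 = -1
  a_7 = 1·-1 + -2·13 = -27
  a_8 = 1·-27 + -2·-1 = -25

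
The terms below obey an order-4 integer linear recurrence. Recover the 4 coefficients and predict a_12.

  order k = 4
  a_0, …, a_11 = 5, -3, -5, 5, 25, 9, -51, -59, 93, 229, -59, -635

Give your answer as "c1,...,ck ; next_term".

1,-2,0,2 ; -331

  a_4 = 1·5 + -2·-5 + 0·-3 + 2·5 = 25
  a_5 = 1·25 + -2·5 + 0·-5 + 2·-3 = 9
  a_6 = 1·9 + -2·25 + 0·5 + 2·-5 = -51
  a_7 = 1·-51 + -2·9 + 0·25 + 2·5 = -59
  a_8 = 1·-59 + -2·-51 + 0·9 + 2·25 = 93
  a_9 = 1·93 + -2·-59 + 0·-51 + 2·9 = 229
  a_10 = 1·229 + -2·93 + 0·-59 + 2·-51 = -59
  a_11 = 1·-59 + -2·229 + 0·93 + 2·-59 = -635
  a_12 = 1·-635 + -2·-59 + 0·229 + 2·93 = -331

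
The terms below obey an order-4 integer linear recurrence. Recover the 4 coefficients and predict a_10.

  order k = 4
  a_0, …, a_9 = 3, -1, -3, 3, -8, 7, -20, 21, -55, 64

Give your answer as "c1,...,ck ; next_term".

  a_4 = -1·3 + 2·-3 + 2·-1 + 1·3 = -8
  a_5 = -1·-8 + 2·3 + 2·-3 + 1·-1 = 7
  a_6 = -1·7 + 2·-8 + 2·3 + 1·-3 = -20
  a_7 = -1·-20 + 2·7 + 2·-8 + 1·3 = 21
  a_8 = -1·21 + 2·-20 + 2·7 + 1·-8 = -55
  a_9 = -1·-55 + 2·21 + 2·-20 + 1·7 = 64
  a_10 = -1·64 + 2·-55 + 2·21 + 1·-20 = -152

-1,2,2,1 ; -152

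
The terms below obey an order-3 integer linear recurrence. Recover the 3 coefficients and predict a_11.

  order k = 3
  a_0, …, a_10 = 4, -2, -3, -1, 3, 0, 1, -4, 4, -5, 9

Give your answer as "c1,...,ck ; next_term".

-1,0,-1 ; -13

  a_3 = -1·-3 + 0·-2 + -1·4 = -1
  a_4 = -1·-1 + 0·-3 + -1·-2 = 3
  a_5 = -1·3 + 0·-1 + -1·-3 = 0
  a_6 = -1·0 + 0·3 + -1·-1 = 1
  a_7 = -1·1 + 0·0 + -1·3 = -4
  a_8 = -1·-4 + 0·1 + -1·0 = 4
  a_9 = -1·4 + 0·-4 + -1·1 = -5
  a_10 = -1·-5 + 0·4 + -1·-4 = 9
  a_11 = -1·9 + 0·-5 + -1·4 = -13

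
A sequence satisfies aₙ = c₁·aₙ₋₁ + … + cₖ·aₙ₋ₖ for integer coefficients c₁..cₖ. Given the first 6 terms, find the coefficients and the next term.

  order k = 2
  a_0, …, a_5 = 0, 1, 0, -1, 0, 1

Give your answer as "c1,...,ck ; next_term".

0,-1 ; 0

  a_2 = 0·1 + -1·0 = 0
  a_3 = 0·0 + -1·1 = -1
  a_4 = 0·-1 + -1·0 = 0
  a_5 = 0·0 + -1·-1 = 1
  a_6 = 0·1 + -1·0 = 0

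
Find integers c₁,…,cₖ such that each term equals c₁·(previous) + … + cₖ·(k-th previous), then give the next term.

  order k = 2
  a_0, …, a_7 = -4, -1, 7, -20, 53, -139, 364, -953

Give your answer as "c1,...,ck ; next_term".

  a_2 = -3·-1 + -1·-4 = 7
  a_3 = -3·7 + -1·-1 = -20
  a_4 = -3·-20 + -1·7 = 53
  a_5 = -3·53 + -1·-20 = -139
  a_6 = -3·-139 + -1·53 = 364
  a_7 = -3·364 + -1·-139 = -953
  a_8 = -3·-953 + -1·364 = 2495

-3,-1 ; 2495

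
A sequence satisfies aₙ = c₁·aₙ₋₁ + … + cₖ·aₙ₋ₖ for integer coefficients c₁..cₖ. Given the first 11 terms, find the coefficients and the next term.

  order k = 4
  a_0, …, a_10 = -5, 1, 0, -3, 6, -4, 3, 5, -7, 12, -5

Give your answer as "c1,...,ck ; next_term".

  a_4 = 0·-3 + 1·0 + 1·1 + -1·-5 = 6
  a_5 = 0·6 + 1·-3 + 1·0 + -1·1 = -4
  a_6 = 0·-4 + 1·6 + 1·-3 + -1·0 = 3
  a_7 = 0·3 + 1·-4 + 1·6 + -1·-3 = 5
  a_8 = 0·5 + 1·3 + 1·-4 + -1·6 = -7
  a_9 = 0·-7 + 1·5 + 1·3 + -1·-4 = 12
  a_10 = 0·12 + 1·-7 + 1·5 + -1·3 = -5
  a_11 = 0·-5 + 1·12 + 1·-7 + -1·5 = 0

0,1,1,-1 ; 0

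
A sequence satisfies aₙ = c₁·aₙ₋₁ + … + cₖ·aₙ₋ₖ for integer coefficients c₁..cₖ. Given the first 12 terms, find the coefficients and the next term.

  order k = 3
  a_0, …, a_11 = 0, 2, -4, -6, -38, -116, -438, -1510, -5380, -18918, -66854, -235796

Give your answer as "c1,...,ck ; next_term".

3,3,-4 ; -832278

  a_3 = 3·-4 + 3·2 + -4·0 = -6
  a_4 = 3·-6 + 3·-4 + -4·2 = -38
  a_5 = 3·-38 + 3·-6 + -4·-4 = -116
  a_6 = 3·-116 + 3·-38 + -4·-6 = -438
  a_7 = 3·-438 + 3·-116 + -4·-38 = -1510
  a_8 = 3·-1510 + 3·-438 + -4·-116 = -5380
  a_9 = 3·-5380 + 3·-1510 + -4·-438 = -18918
  a_10 = 3·-18918 + 3·-5380 + -4·-1510 = -66854
  a_11 = 3·-66854 + 3·-18918 + -4·-5380 = -235796
  a_12 = 3·-235796 + 3·-66854 + -4·-18918 = -832278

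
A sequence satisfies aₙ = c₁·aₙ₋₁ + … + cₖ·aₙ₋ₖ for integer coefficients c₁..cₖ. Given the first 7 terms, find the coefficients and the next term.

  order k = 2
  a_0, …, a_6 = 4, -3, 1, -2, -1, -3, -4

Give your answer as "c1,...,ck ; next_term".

1,1 ; -7

  a_2 = 1·-3 + 1·4 = 1
  a_3 = 1·1 + 1·-3 = -2
  a_4 = 1·-2 + 1·1 = -1
  a_5 = 1·-1 + 1·-2 = -3
  a_6 = 1·-3 + 1·-1 = -4
  a_7 = 1·-4 + 1·-3 = -7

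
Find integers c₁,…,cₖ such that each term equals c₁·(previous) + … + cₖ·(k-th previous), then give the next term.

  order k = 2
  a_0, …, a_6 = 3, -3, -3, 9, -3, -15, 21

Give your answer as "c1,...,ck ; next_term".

  a_2 = -1·-3 + -2·3 = -3
  a_3 = -1·-3 + -2·-3 = 9
  a_4 = -1·9 + -2·-3 = -3
  a_5 = -1·-3 + -2·9 = -15
  a_6 = -1·-15 + -2·-3 = 21
  a_7 = -1·21 + -2·-15 = 9

-1,-2 ; 9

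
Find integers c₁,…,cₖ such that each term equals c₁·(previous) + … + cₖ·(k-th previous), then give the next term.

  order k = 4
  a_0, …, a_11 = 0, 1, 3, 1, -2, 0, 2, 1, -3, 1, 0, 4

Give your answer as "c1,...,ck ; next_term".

-1,0,-1,1 ; -8

  a_4 = -1·1 + 0·3 + -1·1 + 1·0 = -2
  a_5 = -1·-2 + 0·1 + -1·3 + 1·1 = 0
  a_6 = -1·0 + 0·-2 + -1·1 + 1·3 = 2
  a_7 = -1·2 + 0·0 + -1·-2 + 1·1 = 1
  a_8 = -1·1 + 0·2 + -1·0 + 1·-2 = -3
  a_9 = -1·-3 + 0·1 + -1·2 + 1·0 = 1
  a_10 = -1·1 + 0·-3 + -1·1 + 1·2 = 0
  a_11 = -1·0 + 0·1 + -1·-3 + 1·1 = 4
  a_12 = -1·4 + 0·0 + -1·1 + 1·-3 = -8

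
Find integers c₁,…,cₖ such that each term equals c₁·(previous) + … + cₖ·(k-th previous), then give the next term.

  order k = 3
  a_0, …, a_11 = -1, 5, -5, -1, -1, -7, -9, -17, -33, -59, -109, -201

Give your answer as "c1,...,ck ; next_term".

1,1,1 ; -369

  a_3 = 1·-5 + 1·5 + 1·-1 = -1
  a_4 = 1·-1 + 1·-5 + 1·5 = -1
  a_5 = 1·-1 + 1·-1 + 1·-5 = -7
  a_6 = 1·-7 + 1·-1 + 1·-1 = -9
  a_7 = 1·-9 + 1·-7 + 1·-1 = -17
  a_8 = 1·-17 + 1·-9 + 1·-7 = -33
  a_9 = 1·-33 + 1·-17 + 1·-9 = -59
  a_10 = 1·-59 + 1·-33 + 1·-17 = -109
  a_11 = 1·-109 + 1·-59 + 1·-33 = -201
  a_12 = 1·-201 + 1·-109 + 1·-59 = -369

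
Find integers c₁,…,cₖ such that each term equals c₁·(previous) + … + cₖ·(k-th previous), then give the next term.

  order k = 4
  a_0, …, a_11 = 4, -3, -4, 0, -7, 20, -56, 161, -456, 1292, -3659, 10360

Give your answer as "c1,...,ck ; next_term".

-3,0,1,-1 ; -29332

  a_4 = -3·0 + 0·-4 + 1·-3 + -1·4 = -7
  a_5 = -3·-7 + 0·0 + 1·-4 + -1·-3 = 20
  a_6 = -3·20 + 0·-7 + 1·0 + -1·-4 = -56
  a_7 = -3·-56 + 0·20 + 1·-7 + -1·0 = 161
  a_8 = -3·161 + 0·-56 + 1·20 + -1·-7 = -456
  a_9 = -3·-456 + 0·161 + 1·-56 + -1·20 = 1292
  a_10 = -3·1292 + 0·-456 + 1·161 + -1·-56 = -3659
  a_11 = -3·-3659 + 0·1292 + 1·-456 + -1·161 = 10360
  a_12 = -3·10360 + 0·-3659 + 1·1292 + -1·-456 = -29332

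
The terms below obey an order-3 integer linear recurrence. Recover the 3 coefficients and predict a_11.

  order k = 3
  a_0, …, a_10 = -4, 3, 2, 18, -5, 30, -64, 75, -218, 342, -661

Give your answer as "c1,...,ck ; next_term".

  a_3 = 0·2 + 2·3 + -3·-4 = 18
  a_4 = 0·18 + 2·2 + -3·3 = -5
  a_5 = 0·-5 + 2·18 + -3·2 = 30
  a_6 = 0·30 + 2·-5 + -3·18 = -64
  a_7 = 0·-64 + 2·30 + -3·-5 = 75
  a_8 = 0·75 + 2·-64 + -3·30 = -218
  a_9 = 0·-218 + 2·75 + -3·-64 = 342
  a_10 = 0·342 + 2·-218 + -3·75 = -661
  a_11 = 0·-661 + 2·342 + -3·-218 = 1338

0,2,-3 ; 1338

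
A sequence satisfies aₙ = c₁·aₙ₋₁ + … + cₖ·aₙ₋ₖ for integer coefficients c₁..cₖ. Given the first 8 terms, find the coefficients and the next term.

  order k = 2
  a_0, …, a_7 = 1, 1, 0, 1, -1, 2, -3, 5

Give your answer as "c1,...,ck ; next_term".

-1,1 ; -8

  a_2 = -1·1 + 1·1 = 0
  a_3 = -1·0 + 1·1 = 1
  a_4 = -1·1 + 1·0 = -1
  a_5 = -1·-1 + 1·1 = 2
  a_6 = -1·2 + 1·-1 = -3
  a_7 = -1·-3 + 1·2 = 5
  a_8 = -1·5 + 1·-3 = -8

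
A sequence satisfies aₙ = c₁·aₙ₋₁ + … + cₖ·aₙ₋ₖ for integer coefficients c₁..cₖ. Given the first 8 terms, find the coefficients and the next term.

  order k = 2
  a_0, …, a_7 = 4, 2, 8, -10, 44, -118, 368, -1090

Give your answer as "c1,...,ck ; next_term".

  a_2 = -2·2 + 3·4 = 8
  a_3 = -2·8 + 3·2 = -10
  a_4 = -2·-10 + 3·8 = 44
  a_5 = -2·44 + 3·-10 = -118
  a_6 = -2·-118 + 3·44 = 368
  a_7 = -2·368 + 3·-118 = -1090
  a_8 = -2·-1090 + 3·368 = 3284

-2,3 ; 3284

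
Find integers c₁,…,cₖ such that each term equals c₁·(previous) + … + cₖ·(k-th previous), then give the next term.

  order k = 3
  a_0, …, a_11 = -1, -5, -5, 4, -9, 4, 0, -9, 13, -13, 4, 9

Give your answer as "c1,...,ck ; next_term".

-1,0,1 ; -22

  a_3 = -1·-5 + 0·-5 + 1·-1 = 4
  a_4 = -1·4 + 0·-5 + 1·-5 = -9
  a_5 = -1·-9 + 0·4 + 1·-5 = 4
  a_6 = -1·4 + 0·-9 + 1·4 = 0
  a_7 = -1·0 + 0·4 + 1·-9 = -9
  a_8 = -1·-9 + 0·0 + 1·4 = 13
  a_9 = -1·13 + 0·-9 + 1·0 = -13
  a_10 = -1·-13 + 0·13 + 1·-9 = 4
  a_11 = -1·4 + 0·-13 + 1·13 = 9
  a_12 = -1·9 + 0·4 + 1·-13 = -22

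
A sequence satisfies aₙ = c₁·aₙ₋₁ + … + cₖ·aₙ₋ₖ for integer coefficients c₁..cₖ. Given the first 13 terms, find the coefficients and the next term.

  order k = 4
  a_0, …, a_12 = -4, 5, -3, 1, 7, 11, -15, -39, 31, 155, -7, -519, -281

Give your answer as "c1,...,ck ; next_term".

  a_4 = 1·1 + -3·-3 + 1·5 + 2·-4 = 7
  a_5 = 1·7 + -3·1 + 1·-3 + 2·5 = 11
  a_6 = 1·11 + -3·7 + 1·1 + 2·-3 = -15
  a_7 = 1·-15 + -3·11 + 1·7 + 2·1 = -39
  a_8 = 1·-39 + -3·-15 + 1·11 + 2·7 = 31
  a_9 = 1·31 + -3·-39 + 1·-15 + 2·11 = 155
  a_10 = 1·155 + -3·31 + 1·-39 + 2·-15 = -7
  a_11 = 1·-7 + -3·155 + 1·31 + 2·-39 = -519
  a_12 = 1·-519 + -3·-7 + 1·155 + 2·31 = -281
  a_13 = 1·-281 + -3·-519 + 1·-7 + 2·155 = 1579

1,-3,1,2 ; 1579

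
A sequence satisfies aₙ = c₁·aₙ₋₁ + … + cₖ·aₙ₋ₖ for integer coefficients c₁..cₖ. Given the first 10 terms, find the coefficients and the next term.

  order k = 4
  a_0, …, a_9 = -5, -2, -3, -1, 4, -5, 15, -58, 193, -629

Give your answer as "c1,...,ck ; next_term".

-3,0,-3,1 ; 2076

  a_4 = -3·-1 + 0·-3 + -3·-2 + 1·-5 = 4
  a_5 = -3·4 + 0·-1 + -3·-3 + 1·-2 = -5
  a_6 = -3·-5 + 0·4 + -3·-1 + 1·-3 = 15
  a_7 = -3·15 + 0·-5 + -3·4 + 1·-1 = -58
  a_8 = -3·-58 + 0·15 + -3·-5 + 1·4 = 193
  a_9 = -3·193 + 0·-58 + -3·15 + 1·-5 = -629
  a_10 = -3·-629 + 0·193 + -3·-58 + 1·15 = 2076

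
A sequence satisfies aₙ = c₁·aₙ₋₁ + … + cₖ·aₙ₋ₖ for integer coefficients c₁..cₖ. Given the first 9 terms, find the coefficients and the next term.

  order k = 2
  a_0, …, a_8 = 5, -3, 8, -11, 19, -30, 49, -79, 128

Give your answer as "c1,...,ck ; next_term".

-1,1 ; -207

  a_2 = -1·-3 + 1·5 = 8
  a_3 = -1·8 + 1·-3 = -11
  a_4 = -1·-11 + 1·8 = 19
  a_5 = -1·19 + 1·-11 = -30
  a_6 = -1·-30 + 1·19 = 49
  a_7 = -1·49 + 1·-30 = -79
  a_8 = -1·-79 + 1·49 = 128
  a_9 = -1·128 + 1·-79 = -207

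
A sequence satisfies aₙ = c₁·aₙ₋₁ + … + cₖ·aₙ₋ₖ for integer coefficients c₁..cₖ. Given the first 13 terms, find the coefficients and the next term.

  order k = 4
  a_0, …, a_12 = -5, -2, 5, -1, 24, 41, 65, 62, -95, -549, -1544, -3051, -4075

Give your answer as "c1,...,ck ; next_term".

  a_4 = 2·-1 + 0·5 + -3·-2 + -4·-5 = 24
  a_5 = 2·24 + 0·-1 + -3·5 + -4·-2 = 41
  a_6 = 2·41 + 0·24 + -3·-1 + -4·5 = 65
  a_7 = 2·65 + 0·41 + -3·24 + -4·-1 = 62
  a_8 = 2·62 + 0·65 + -3·41 + -4·24 = -95
  a_9 = 2·-95 + 0·62 + -3·65 + -4·41 = -549
  a_10 = 2·-549 + 0·-95 + -3·62 + -4·65 = -1544
  a_11 = 2·-1544 + 0·-549 + -3·-95 + -4·62 = -3051
  a_12 = 2·-3051 + 0·-1544 + -3·-549 + -4·-95 = -4075
  a_13 = 2·-4075 + 0·-3051 + -3·-1544 + -4·-549 = -1322

2,0,-3,-4 ; -1322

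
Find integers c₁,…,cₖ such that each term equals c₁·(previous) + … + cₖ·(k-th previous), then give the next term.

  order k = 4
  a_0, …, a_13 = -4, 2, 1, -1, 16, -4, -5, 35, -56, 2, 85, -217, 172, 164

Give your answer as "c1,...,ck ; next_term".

  a_4 = 0·-1 + 0·1 + 2·2 + -3·-4 = 16
  a_5 = 0·16 + 0·-1 + 2·1 + -3·2 = -4
  a_6 = 0·-4 + 0·16 + 2·-1 + -3·1 = -5
  a_7 = 0·-5 + 0·-4 + 2·16 + -3·-1 = 35
  a_8 = 0·35 + 0·-5 + 2·-4 + -3·16 = -56
  a_9 = 0·-56 + 0·35 + 2·-5 + -3·-4 = 2
  a_10 = 0·2 + 0·-56 + 2·35 + -3·-5 = 85
  a_11 = 0·85 + 0·2 + 2·-56 + -3·35 = -217
  a_12 = 0·-217 + 0·85 + 2·2 + -3·-56 = 172
  a_13 = 0·172 + 0·-217 + 2·85 + -3·2 = 164
  a_14 = 0·164 + 0·172 + 2·-217 + -3·85 = -689

0,0,2,-3 ; -689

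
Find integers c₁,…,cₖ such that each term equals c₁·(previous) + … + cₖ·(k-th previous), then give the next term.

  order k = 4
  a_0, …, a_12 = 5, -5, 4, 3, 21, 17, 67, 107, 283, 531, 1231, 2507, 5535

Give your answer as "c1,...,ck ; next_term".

1,2,0,2 ; 11611

  a_4 = 1·3 + 2·4 + 0·-5 + 2·5 = 21
  a_5 = 1·21 + 2·3 + 0·4 + 2·-5 = 17
  a_6 = 1·17 + 2·21 + 0·3 + 2·4 = 67
  a_7 = 1·67 + 2·17 + 0·21 + 2·3 = 107
  a_8 = 1·107 + 2·67 + 0·17 + 2·21 = 283
  a_9 = 1·283 + 2·107 + 0·67 + 2·17 = 531
  a_10 = 1·531 + 2·283 + 0·107 + 2·67 = 1231
  a_11 = 1·1231 + 2·531 + 0·283 + 2·107 = 2507
  a_12 = 1·2507 + 2·1231 + 0·531 + 2·283 = 5535
  a_13 = 1·5535 + 2·2507 + 0·1231 + 2·531 = 11611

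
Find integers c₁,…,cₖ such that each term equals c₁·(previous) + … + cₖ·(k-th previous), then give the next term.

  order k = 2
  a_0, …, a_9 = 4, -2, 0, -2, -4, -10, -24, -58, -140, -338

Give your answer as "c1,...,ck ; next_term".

2,1 ; -816

  a_2 = 2·-2 + 1·4 = 0
  a_3 = 2·0 + 1·-2 = -2
  a_4 = 2·-2 + 1·0 = -4
  a_5 = 2·-4 + 1·-2 = -10
  a_6 = 2·-10 + 1·-4 = -24
  a_7 = 2·-24 + 1·-10 = -58
  a_8 = 2·-58 + 1·-24 = -140
  a_9 = 2·-140 + 1·-58 = -338
  a_10 = 2·-338 + 1·-140 = -816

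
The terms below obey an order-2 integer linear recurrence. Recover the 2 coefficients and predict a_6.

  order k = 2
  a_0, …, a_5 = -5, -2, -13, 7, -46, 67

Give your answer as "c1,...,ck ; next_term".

  a_2 = -1·-2 + 3·-5 = -13
  a_3 = -1·-13 + 3·-2 = 7
  a_4 = -1·7 + 3·-13 = -46
  a_5 = -1·-46 + 3·7 = 67
  a_6 = -1·67 + 3·-46 = -205

-1,3 ; -205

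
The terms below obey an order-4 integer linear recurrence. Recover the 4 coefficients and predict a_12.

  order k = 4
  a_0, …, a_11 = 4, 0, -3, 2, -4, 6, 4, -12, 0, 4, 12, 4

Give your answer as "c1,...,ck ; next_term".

-1,-2,-2,-2 ; -36

  a_4 = -1·2 + -2·-3 + -2·0 + -2·4 = -4
  a_5 = -1·-4 + -2·2 + -2·-3 + -2·0 = 6
  a_6 = -1·6 + -2·-4 + -2·2 + -2·-3 = 4
  a_7 = -1·4 + -2·6 + -2·-4 + -2·2 = -12
  a_8 = -1·-12 + -2·4 + -2·6 + -2·-4 = 0
  a_9 = -1·0 + -2·-12 + -2·4 + -2·6 = 4
  a_10 = -1·4 + -2·0 + -2·-12 + -2·4 = 12
  a_11 = -1·12 + -2·4 + -2·0 + -2·-12 = 4
  a_12 = -1·4 + -2·12 + -2·4 + -2·0 = -36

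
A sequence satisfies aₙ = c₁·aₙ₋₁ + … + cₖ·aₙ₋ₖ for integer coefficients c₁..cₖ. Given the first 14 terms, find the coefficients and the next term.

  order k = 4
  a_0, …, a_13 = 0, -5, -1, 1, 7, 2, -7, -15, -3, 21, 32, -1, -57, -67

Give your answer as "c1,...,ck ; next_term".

1,-1,-1,1 ; 23

  a_4 = 1·1 + -1·-1 + -1·-5 + 1·0 = 7
  a_5 = 1·7 + -1·1 + -1·-1 + 1·-5 = 2
  a_6 = 1·2 + -1·7 + -1·1 + 1·-1 = -7
  a_7 = 1·-7 + -1·2 + -1·7 + 1·1 = -15
  a_8 = 1·-15 + -1·-7 + -1·2 + 1·7 = -3
  a_9 = 1·-3 + -1·-15 + -1·-7 + 1·2 = 21
  a_10 = 1·21 + -1·-3 + -1·-15 + 1·-7 = 32
  a_11 = 1·32 + -1·21 + -1·-3 + 1·-15 = -1
  a_12 = 1·-1 + -1·32 + -1·21 + 1·-3 = -57
  a_13 = 1·-57 + -1·-1 + -1·32 + 1·21 = -67
  a_14 = 1·-67 + -1·-57 + -1·-1 + 1·32 = 23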